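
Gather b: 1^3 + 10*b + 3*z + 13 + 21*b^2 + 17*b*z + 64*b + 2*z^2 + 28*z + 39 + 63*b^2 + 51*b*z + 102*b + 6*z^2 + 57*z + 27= 84*b^2 + b*(68*z + 176) + 8*z^2 + 88*z + 80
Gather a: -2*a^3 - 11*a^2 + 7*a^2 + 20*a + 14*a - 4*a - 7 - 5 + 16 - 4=-2*a^3 - 4*a^2 + 30*a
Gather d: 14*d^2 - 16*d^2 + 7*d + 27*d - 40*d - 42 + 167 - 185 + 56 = -2*d^2 - 6*d - 4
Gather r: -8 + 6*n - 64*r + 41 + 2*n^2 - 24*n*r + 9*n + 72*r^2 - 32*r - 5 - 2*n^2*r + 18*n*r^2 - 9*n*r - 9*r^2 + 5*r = 2*n^2 + 15*n + r^2*(18*n + 63) + r*(-2*n^2 - 33*n - 91) + 28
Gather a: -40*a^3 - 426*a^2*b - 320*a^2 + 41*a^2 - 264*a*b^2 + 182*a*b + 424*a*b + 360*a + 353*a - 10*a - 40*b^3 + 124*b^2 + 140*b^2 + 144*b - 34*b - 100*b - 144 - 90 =-40*a^3 + a^2*(-426*b - 279) + a*(-264*b^2 + 606*b + 703) - 40*b^3 + 264*b^2 + 10*b - 234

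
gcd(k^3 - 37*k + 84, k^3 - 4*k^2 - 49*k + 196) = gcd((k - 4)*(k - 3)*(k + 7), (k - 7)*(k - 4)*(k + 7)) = k^2 + 3*k - 28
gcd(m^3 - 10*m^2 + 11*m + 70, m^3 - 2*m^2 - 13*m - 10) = m^2 - 3*m - 10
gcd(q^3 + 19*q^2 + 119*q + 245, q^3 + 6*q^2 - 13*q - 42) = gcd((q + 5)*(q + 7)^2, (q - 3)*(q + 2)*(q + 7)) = q + 7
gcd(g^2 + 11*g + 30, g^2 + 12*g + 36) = g + 6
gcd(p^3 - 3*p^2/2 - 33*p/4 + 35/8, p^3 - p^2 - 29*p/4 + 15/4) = p^2 + 2*p - 5/4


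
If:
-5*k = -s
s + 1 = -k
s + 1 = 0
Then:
No Solution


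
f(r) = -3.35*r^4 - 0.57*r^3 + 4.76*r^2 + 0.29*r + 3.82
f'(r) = -13.4*r^3 - 1.71*r^2 + 9.52*r + 0.29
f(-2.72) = -133.65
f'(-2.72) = 231.40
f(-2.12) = -37.64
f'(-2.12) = 100.10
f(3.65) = -554.01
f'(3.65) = -639.35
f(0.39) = 4.55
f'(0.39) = 2.95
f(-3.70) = -531.06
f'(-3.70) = 620.41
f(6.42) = -5639.91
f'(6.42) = -3554.84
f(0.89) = 5.34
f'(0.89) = -2.04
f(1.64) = -9.65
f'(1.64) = -47.80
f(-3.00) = -210.17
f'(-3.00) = 318.14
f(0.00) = 3.82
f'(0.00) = 0.29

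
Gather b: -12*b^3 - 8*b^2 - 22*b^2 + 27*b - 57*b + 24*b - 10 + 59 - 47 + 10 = -12*b^3 - 30*b^2 - 6*b + 12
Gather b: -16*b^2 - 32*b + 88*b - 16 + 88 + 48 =-16*b^2 + 56*b + 120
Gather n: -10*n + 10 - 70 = -10*n - 60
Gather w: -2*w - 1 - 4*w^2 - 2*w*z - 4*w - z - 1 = -4*w^2 + w*(-2*z - 6) - z - 2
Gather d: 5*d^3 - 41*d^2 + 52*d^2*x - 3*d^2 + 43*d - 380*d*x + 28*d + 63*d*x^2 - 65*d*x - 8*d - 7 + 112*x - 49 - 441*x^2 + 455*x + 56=5*d^3 + d^2*(52*x - 44) + d*(63*x^2 - 445*x + 63) - 441*x^2 + 567*x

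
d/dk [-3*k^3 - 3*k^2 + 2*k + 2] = -9*k^2 - 6*k + 2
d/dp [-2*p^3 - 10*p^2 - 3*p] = -6*p^2 - 20*p - 3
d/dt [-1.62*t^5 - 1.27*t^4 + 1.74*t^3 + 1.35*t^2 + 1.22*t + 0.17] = -8.1*t^4 - 5.08*t^3 + 5.22*t^2 + 2.7*t + 1.22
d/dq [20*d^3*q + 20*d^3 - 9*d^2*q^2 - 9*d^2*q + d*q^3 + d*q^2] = d*(20*d^2 - 18*d*q - 9*d + 3*q^2 + 2*q)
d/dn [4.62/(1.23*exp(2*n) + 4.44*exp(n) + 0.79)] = (-11.3652*exp(n) - 20.5128)*exp(n)/(1.23*exp(2*n) + 4.44*exp(n) + 0.79)^2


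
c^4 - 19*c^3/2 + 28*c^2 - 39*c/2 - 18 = (c - 4)*(c - 3)^2*(c + 1/2)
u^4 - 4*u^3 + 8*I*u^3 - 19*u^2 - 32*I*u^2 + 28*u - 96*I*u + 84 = (u - 6)*(u + 2)*(u + I)*(u + 7*I)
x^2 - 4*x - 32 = (x - 8)*(x + 4)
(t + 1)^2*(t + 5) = t^3 + 7*t^2 + 11*t + 5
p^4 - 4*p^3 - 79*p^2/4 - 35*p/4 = p*(p - 7)*(p + 1/2)*(p + 5/2)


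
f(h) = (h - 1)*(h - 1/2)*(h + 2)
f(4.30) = 79.00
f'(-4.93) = 65.48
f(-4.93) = -94.35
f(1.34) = 0.95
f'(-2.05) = 8.06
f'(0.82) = 0.34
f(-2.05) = -0.39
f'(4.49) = 62.47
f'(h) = (h - 1)*(h - 1/2) + (h - 1)*(h + 2) + (h - 1/2)*(h + 2) = 3*h^2 + h - 5/2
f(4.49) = 90.37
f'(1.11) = 2.31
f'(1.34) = 4.23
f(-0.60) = 2.46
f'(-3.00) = 21.50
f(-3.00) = -14.00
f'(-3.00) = 21.50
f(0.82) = -0.16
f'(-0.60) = -2.02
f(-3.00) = -14.00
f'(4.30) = 57.27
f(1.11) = 0.21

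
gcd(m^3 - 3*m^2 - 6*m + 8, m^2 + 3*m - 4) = m - 1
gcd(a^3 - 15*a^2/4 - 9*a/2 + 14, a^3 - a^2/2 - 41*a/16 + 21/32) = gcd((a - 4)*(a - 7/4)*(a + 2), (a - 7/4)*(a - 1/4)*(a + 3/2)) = a - 7/4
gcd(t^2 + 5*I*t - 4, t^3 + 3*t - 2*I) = 1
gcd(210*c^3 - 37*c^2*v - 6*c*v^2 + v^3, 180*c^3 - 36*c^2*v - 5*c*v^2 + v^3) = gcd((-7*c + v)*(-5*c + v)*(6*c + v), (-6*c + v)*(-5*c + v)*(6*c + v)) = -30*c^2 + c*v + v^2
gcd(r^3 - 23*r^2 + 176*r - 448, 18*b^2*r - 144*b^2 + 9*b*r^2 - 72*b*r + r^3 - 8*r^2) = r - 8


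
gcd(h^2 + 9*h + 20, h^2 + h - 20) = h + 5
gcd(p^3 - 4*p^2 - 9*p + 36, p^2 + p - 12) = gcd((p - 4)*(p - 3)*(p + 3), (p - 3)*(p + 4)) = p - 3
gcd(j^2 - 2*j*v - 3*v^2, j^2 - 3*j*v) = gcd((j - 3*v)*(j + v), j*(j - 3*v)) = -j + 3*v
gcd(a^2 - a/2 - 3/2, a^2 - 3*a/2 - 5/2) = a + 1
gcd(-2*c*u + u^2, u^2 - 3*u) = u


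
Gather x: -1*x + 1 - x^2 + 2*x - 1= -x^2 + x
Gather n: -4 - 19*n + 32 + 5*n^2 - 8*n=5*n^2 - 27*n + 28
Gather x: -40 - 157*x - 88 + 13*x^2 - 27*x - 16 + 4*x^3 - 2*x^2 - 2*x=4*x^3 + 11*x^2 - 186*x - 144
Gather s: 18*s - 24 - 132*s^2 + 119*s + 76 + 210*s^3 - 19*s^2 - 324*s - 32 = 210*s^3 - 151*s^2 - 187*s + 20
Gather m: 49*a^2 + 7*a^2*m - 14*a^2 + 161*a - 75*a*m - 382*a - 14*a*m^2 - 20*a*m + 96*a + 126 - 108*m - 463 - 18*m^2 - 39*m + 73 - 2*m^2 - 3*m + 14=35*a^2 - 125*a + m^2*(-14*a - 20) + m*(7*a^2 - 95*a - 150) - 250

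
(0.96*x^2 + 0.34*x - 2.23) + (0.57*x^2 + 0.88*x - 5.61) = 1.53*x^2 + 1.22*x - 7.84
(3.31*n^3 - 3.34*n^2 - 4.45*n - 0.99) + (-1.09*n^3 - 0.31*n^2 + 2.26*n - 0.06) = 2.22*n^3 - 3.65*n^2 - 2.19*n - 1.05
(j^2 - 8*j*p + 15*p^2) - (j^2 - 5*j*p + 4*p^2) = -3*j*p + 11*p^2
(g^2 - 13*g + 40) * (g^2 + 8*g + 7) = g^4 - 5*g^3 - 57*g^2 + 229*g + 280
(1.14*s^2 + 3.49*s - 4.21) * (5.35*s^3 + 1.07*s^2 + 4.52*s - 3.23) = 6.099*s^5 + 19.8913*s^4 - 13.6364*s^3 + 7.5879*s^2 - 30.3019*s + 13.5983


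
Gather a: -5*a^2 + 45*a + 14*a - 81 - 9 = -5*a^2 + 59*a - 90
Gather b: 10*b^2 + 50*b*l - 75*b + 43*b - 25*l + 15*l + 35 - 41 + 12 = 10*b^2 + b*(50*l - 32) - 10*l + 6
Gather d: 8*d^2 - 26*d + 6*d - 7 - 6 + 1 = 8*d^2 - 20*d - 12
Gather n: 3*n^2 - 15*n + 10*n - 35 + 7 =3*n^2 - 5*n - 28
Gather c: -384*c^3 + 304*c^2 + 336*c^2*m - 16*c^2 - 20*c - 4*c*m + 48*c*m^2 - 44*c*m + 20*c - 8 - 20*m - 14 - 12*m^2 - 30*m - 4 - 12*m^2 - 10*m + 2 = -384*c^3 + c^2*(336*m + 288) + c*(48*m^2 - 48*m) - 24*m^2 - 60*m - 24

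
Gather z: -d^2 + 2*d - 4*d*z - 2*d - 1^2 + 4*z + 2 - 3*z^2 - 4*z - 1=-d^2 - 4*d*z - 3*z^2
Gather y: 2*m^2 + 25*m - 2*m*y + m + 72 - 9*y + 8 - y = 2*m^2 + 26*m + y*(-2*m - 10) + 80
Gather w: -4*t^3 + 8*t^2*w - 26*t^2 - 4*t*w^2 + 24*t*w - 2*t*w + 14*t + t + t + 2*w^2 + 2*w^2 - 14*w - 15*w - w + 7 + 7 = -4*t^3 - 26*t^2 + 16*t + w^2*(4 - 4*t) + w*(8*t^2 + 22*t - 30) + 14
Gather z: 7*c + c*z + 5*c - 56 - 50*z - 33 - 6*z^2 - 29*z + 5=12*c - 6*z^2 + z*(c - 79) - 84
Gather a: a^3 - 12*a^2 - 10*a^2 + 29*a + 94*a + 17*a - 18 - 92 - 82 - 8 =a^3 - 22*a^2 + 140*a - 200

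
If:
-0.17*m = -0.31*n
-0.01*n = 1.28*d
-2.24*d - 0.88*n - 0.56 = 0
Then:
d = 0.01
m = -1.18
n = -0.65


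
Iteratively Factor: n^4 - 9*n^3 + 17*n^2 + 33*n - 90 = (n - 5)*(n^3 - 4*n^2 - 3*n + 18) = (n - 5)*(n + 2)*(n^2 - 6*n + 9) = (n - 5)*(n - 3)*(n + 2)*(n - 3)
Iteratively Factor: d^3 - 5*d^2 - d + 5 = (d - 1)*(d^2 - 4*d - 5) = (d - 1)*(d + 1)*(d - 5)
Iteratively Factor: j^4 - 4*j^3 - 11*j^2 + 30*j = (j)*(j^3 - 4*j^2 - 11*j + 30) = j*(j - 5)*(j^2 + j - 6) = j*(j - 5)*(j - 2)*(j + 3)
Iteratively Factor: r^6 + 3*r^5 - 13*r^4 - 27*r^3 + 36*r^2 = (r)*(r^5 + 3*r^4 - 13*r^3 - 27*r^2 + 36*r) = r^2*(r^4 + 3*r^3 - 13*r^2 - 27*r + 36) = r^2*(r + 4)*(r^3 - r^2 - 9*r + 9) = r^2*(r + 3)*(r + 4)*(r^2 - 4*r + 3) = r^2*(r - 3)*(r + 3)*(r + 4)*(r - 1)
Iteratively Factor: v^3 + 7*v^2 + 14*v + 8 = (v + 1)*(v^2 + 6*v + 8) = (v + 1)*(v + 4)*(v + 2)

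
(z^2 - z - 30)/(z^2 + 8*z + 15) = (z - 6)/(z + 3)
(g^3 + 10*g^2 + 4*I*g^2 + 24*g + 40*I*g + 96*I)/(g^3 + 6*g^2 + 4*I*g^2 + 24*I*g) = (g + 4)/g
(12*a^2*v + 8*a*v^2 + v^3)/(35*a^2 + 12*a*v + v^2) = v*(12*a^2 + 8*a*v + v^2)/(35*a^2 + 12*a*v + v^2)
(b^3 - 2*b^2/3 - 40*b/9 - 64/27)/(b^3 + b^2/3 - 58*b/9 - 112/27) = (3*b + 4)/(3*b + 7)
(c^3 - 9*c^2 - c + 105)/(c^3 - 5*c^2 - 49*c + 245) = (c + 3)/(c + 7)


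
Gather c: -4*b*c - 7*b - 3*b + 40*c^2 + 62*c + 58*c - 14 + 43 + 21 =-10*b + 40*c^2 + c*(120 - 4*b) + 50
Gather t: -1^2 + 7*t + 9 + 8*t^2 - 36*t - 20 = 8*t^2 - 29*t - 12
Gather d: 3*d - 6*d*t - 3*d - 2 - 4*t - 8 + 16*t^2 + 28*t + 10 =-6*d*t + 16*t^2 + 24*t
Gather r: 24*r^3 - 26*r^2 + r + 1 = 24*r^3 - 26*r^2 + r + 1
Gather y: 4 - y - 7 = -y - 3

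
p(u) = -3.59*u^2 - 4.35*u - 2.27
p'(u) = -7.18*u - 4.35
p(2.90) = -45.08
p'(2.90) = -25.17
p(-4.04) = -43.29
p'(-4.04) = 24.66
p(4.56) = -96.76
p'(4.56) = -37.09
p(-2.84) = -18.87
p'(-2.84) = 16.04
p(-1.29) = -2.63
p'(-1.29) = 4.91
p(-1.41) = -3.27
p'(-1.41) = 5.77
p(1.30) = -13.99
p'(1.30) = -13.68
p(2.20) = -29.22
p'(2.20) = -20.15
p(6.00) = -157.61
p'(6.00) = -47.43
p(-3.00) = -21.53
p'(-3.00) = 17.19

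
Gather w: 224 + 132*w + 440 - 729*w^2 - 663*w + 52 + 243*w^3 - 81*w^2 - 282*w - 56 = 243*w^3 - 810*w^2 - 813*w + 660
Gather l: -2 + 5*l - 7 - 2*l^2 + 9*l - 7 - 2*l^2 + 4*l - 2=-4*l^2 + 18*l - 18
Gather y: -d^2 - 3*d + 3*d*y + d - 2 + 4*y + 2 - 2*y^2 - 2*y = -d^2 - 2*d - 2*y^2 + y*(3*d + 2)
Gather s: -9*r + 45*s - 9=-9*r + 45*s - 9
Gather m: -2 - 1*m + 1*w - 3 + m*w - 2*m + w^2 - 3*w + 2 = m*(w - 3) + w^2 - 2*w - 3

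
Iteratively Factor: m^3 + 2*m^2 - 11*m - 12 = (m + 1)*(m^2 + m - 12) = (m + 1)*(m + 4)*(m - 3)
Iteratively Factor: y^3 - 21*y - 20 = (y - 5)*(y^2 + 5*y + 4) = (y - 5)*(y + 1)*(y + 4)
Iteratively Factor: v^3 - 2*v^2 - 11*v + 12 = (v - 4)*(v^2 + 2*v - 3) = (v - 4)*(v - 1)*(v + 3)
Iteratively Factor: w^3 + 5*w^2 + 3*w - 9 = (w - 1)*(w^2 + 6*w + 9) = (w - 1)*(w + 3)*(w + 3)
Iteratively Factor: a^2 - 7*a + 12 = (a - 3)*(a - 4)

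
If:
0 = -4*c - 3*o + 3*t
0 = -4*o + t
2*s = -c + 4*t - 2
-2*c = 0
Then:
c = 0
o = 0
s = -1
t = 0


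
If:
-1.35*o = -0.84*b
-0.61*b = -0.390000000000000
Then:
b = 0.64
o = 0.40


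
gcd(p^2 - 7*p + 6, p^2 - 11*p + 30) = p - 6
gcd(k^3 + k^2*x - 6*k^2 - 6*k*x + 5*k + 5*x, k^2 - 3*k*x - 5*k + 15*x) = k - 5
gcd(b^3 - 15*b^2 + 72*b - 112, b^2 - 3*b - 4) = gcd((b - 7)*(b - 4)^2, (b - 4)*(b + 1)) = b - 4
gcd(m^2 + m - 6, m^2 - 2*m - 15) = m + 3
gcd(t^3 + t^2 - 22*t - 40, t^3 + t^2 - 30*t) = t - 5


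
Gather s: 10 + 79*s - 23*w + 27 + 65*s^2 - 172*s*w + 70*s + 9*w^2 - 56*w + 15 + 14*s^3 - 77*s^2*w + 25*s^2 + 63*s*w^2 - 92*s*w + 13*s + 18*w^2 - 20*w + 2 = 14*s^3 + s^2*(90 - 77*w) + s*(63*w^2 - 264*w + 162) + 27*w^2 - 99*w + 54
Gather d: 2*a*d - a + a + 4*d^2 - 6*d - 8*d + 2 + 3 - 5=4*d^2 + d*(2*a - 14)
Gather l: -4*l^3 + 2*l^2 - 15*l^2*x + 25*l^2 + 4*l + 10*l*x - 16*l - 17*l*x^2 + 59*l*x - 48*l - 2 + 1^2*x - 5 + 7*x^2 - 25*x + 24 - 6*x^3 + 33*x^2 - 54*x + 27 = -4*l^3 + l^2*(27 - 15*x) + l*(-17*x^2 + 69*x - 60) - 6*x^3 + 40*x^2 - 78*x + 44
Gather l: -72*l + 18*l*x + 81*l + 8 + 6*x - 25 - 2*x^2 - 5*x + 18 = l*(18*x + 9) - 2*x^2 + x + 1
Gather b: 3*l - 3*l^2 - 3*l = -3*l^2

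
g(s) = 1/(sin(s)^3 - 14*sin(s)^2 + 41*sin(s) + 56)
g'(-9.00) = 0.04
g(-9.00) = 0.03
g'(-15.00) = 0.09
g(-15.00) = 0.04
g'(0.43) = -0.01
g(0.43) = 0.01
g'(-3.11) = 0.01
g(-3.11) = 0.02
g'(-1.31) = -3.13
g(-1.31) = 0.41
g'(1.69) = 0.00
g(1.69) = 0.01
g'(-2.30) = 0.14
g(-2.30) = 0.06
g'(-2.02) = 0.61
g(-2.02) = 0.14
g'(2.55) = 0.00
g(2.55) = 0.01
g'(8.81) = 0.00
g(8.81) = 0.01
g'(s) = (-3*sin(s)^2*cos(s) + 28*sin(s)*cos(s) - 41*cos(s))/(sin(s)^3 - 14*sin(s)^2 + 41*sin(s) + 56)^2 = (-3*sin(s)^2 + 28*sin(s) - 41)*cos(s)/(sin(s)^3 - 14*sin(s)^2 + 41*sin(s) + 56)^2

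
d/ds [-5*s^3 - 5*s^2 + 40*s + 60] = -15*s^2 - 10*s + 40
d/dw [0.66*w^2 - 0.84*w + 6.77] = 1.32*w - 0.84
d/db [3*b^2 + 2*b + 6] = 6*b + 2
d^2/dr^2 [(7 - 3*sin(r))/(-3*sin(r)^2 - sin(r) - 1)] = (-27*sin(r)^5 + 261*sin(r)^4 + 171*sin(r)^3 - 452*sin(r)^2 - 190*sin(r) + 22)/(3*sin(r)^2 + sin(r) + 1)^3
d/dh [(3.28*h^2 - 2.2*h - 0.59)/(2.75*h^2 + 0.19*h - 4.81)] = (6.6732*h^2 - 28.3086*h + 10.6941)/(7.5625*h^4 + 1.045*h^3 - 26.4189*h^2 - 1.8278*h + 23.1361)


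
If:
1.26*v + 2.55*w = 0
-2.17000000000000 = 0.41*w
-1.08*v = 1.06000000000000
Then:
No Solution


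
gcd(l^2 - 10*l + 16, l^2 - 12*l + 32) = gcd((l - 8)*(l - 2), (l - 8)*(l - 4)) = l - 8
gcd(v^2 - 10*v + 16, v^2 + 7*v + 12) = 1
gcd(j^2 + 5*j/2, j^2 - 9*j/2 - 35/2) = j + 5/2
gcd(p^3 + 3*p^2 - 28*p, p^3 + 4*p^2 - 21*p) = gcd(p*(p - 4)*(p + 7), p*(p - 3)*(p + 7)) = p^2 + 7*p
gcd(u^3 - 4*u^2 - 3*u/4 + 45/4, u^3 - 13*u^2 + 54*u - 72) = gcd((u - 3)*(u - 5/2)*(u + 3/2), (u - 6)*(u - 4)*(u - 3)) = u - 3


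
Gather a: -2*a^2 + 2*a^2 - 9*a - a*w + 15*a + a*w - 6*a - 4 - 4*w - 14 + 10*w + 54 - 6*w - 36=0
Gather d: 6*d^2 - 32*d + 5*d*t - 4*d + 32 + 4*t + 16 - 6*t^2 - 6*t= 6*d^2 + d*(5*t - 36) - 6*t^2 - 2*t + 48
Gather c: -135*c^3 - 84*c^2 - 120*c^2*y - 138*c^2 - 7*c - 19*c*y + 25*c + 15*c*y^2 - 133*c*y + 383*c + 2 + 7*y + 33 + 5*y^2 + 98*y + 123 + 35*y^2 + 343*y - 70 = -135*c^3 + c^2*(-120*y - 222) + c*(15*y^2 - 152*y + 401) + 40*y^2 + 448*y + 88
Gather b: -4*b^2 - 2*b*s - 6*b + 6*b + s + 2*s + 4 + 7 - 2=-4*b^2 - 2*b*s + 3*s + 9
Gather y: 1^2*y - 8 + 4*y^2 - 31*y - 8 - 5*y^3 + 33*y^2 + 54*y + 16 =-5*y^3 + 37*y^2 + 24*y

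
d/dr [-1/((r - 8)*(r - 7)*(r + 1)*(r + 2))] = 2*(2*r^3 - 18*r^2 + 13*r + 69)/(r^8 - 24*r^7 + 170*r^6 - 36*r^5 - 2919*r^4 + 900*r^3 + 21956*r^2 + 30912*r + 12544)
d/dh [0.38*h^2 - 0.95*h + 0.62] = 0.76*h - 0.95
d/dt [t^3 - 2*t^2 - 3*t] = 3*t^2 - 4*t - 3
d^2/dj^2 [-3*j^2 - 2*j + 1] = -6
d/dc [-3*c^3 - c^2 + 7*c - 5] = -9*c^2 - 2*c + 7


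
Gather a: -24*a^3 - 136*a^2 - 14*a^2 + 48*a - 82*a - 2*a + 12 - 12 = -24*a^3 - 150*a^2 - 36*a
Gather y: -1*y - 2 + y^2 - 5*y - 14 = y^2 - 6*y - 16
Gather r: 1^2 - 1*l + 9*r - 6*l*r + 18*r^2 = -l + 18*r^2 + r*(9 - 6*l) + 1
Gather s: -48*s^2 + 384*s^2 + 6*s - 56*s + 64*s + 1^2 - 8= 336*s^2 + 14*s - 7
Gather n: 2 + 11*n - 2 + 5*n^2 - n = 5*n^2 + 10*n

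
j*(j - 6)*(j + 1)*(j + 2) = j^4 - 3*j^3 - 16*j^2 - 12*j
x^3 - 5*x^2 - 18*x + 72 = (x - 6)*(x - 3)*(x + 4)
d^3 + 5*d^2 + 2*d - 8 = (d - 1)*(d + 2)*(d + 4)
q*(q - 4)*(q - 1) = q^3 - 5*q^2 + 4*q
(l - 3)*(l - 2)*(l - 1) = l^3 - 6*l^2 + 11*l - 6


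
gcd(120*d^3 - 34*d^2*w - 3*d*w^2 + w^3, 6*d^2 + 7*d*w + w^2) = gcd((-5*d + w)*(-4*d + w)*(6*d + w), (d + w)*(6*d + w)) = 6*d + w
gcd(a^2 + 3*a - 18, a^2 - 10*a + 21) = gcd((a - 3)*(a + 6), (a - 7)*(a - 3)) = a - 3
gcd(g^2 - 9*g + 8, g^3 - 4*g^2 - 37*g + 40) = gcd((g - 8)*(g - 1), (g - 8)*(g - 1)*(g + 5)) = g^2 - 9*g + 8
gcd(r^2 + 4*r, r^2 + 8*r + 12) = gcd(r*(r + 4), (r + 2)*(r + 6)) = 1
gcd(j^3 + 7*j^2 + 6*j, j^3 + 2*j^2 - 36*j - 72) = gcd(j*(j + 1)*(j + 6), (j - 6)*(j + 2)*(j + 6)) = j + 6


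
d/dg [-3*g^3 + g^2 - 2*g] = -9*g^2 + 2*g - 2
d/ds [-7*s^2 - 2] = -14*s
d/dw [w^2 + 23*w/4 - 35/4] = 2*w + 23/4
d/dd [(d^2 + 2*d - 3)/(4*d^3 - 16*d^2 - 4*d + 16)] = (-d^2 - 6*d + 5)/(4*(d^4 - 6*d^3 + d^2 + 24*d + 16))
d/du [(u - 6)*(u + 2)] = 2*u - 4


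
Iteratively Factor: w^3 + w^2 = (w)*(w^2 + w) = w^2*(w + 1)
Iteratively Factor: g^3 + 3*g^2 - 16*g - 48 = (g + 3)*(g^2 - 16) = (g + 3)*(g + 4)*(g - 4)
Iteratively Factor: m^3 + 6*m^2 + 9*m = (m)*(m^2 + 6*m + 9) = m*(m + 3)*(m + 3)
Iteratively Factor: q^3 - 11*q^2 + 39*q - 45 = (q - 3)*(q^2 - 8*q + 15) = (q - 3)^2*(q - 5)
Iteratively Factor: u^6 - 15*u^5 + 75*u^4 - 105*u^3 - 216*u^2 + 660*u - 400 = (u + 2)*(u^5 - 17*u^4 + 109*u^3 - 323*u^2 + 430*u - 200) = (u - 1)*(u + 2)*(u^4 - 16*u^3 + 93*u^2 - 230*u + 200) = (u - 4)*(u - 1)*(u + 2)*(u^3 - 12*u^2 + 45*u - 50) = (u - 5)*(u - 4)*(u - 1)*(u + 2)*(u^2 - 7*u + 10) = (u - 5)*(u - 4)*(u - 2)*(u - 1)*(u + 2)*(u - 5)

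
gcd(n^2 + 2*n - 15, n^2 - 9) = n - 3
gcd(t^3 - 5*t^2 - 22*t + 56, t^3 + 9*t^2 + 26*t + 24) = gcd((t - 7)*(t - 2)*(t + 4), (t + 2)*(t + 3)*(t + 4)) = t + 4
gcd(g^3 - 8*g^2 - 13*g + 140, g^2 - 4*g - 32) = g + 4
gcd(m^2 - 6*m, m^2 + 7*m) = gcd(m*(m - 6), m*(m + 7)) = m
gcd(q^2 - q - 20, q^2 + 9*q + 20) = q + 4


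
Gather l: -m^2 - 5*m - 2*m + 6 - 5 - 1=-m^2 - 7*m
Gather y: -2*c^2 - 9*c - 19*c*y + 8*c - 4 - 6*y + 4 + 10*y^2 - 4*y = -2*c^2 - c + 10*y^2 + y*(-19*c - 10)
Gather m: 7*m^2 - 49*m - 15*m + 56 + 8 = 7*m^2 - 64*m + 64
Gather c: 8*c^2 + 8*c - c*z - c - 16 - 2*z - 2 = 8*c^2 + c*(7 - z) - 2*z - 18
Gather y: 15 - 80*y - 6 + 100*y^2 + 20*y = 100*y^2 - 60*y + 9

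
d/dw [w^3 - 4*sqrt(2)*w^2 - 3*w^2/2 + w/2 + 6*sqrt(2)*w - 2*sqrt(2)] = 3*w^2 - 8*sqrt(2)*w - 3*w + 1/2 + 6*sqrt(2)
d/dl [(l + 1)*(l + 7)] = 2*l + 8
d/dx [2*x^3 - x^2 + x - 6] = 6*x^2 - 2*x + 1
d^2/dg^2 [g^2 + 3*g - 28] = 2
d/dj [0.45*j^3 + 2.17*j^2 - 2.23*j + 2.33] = 1.35*j^2 + 4.34*j - 2.23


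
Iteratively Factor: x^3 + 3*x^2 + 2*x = (x)*(x^2 + 3*x + 2) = x*(x + 1)*(x + 2)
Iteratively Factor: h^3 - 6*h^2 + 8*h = (h - 4)*(h^2 - 2*h) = (h - 4)*(h - 2)*(h)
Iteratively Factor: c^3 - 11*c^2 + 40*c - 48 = (c - 3)*(c^2 - 8*c + 16) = (c - 4)*(c - 3)*(c - 4)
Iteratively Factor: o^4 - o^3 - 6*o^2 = (o + 2)*(o^3 - 3*o^2) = (o - 3)*(o + 2)*(o^2) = o*(o - 3)*(o + 2)*(o)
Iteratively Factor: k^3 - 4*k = (k - 2)*(k^2 + 2*k) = (k - 2)*(k + 2)*(k)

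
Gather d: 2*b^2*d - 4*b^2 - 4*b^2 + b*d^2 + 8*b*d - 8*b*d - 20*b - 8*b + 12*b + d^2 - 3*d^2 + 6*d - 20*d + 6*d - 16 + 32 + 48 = -8*b^2 - 16*b + d^2*(b - 2) + d*(2*b^2 - 8) + 64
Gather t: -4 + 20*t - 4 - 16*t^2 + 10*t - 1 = -16*t^2 + 30*t - 9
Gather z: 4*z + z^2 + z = z^2 + 5*z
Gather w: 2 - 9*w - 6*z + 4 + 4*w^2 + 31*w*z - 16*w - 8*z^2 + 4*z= 4*w^2 + w*(31*z - 25) - 8*z^2 - 2*z + 6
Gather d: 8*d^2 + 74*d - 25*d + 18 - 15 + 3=8*d^2 + 49*d + 6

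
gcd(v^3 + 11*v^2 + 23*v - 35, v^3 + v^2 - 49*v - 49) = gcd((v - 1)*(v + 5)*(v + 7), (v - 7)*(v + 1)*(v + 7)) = v + 7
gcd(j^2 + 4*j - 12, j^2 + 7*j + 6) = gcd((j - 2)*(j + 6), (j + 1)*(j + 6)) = j + 6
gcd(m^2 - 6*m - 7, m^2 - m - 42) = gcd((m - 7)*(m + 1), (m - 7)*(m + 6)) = m - 7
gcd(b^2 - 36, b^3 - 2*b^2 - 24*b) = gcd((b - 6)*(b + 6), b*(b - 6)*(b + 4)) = b - 6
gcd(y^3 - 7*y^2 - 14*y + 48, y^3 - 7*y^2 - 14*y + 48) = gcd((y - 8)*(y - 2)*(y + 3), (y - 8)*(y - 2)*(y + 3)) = y^3 - 7*y^2 - 14*y + 48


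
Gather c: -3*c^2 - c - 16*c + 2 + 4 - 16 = -3*c^2 - 17*c - 10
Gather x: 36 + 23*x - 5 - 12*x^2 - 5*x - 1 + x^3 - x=x^3 - 12*x^2 + 17*x + 30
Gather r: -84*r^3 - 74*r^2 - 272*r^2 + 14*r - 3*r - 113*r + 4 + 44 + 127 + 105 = -84*r^3 - 346*r^2 - 102*r + 280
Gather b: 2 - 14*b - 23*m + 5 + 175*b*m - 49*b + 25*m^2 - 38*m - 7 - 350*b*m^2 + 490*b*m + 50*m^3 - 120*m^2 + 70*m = b*(-350*m^2 + 665*m - 63) + 50*m^3 - 95*m^2 + 9*m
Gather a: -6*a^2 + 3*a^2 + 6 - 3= 3 - 3*a^2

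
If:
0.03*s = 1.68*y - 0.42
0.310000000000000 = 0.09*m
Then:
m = 3.44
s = 56.0*y - 14.0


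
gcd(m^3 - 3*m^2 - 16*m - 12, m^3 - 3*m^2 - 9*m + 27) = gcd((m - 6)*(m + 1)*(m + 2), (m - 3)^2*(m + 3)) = 1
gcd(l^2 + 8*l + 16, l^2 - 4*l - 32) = l + 4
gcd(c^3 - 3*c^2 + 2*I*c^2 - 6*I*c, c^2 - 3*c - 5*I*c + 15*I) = c - 3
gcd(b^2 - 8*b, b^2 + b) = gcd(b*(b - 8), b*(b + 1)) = b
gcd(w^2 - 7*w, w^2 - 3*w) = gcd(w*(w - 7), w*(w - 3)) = w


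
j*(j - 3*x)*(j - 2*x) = j^3 - 5*j^2*x + 6*j*x^2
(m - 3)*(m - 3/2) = m^2 - 9*m/2 + 9/2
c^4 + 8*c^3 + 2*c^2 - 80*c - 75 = (c - 3)*(c + 1)*(c + 5)^2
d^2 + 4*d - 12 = (d - 2)*(d + 6)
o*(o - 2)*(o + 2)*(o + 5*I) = o^4 + 5*I*o^3 - 4*o^2 - 20*I*o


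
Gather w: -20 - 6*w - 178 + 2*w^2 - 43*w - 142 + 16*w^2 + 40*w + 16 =18*w^2 - 9*w - 324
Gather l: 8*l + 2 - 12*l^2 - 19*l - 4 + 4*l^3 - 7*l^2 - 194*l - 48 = 4*l^3 - 19*l^2 - 205*l - 50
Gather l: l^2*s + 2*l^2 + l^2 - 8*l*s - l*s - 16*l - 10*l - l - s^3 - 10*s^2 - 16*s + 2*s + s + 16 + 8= l^2*(s + 3) + l*(-9*s - 27) - s^3 - 10*s^2 - 13*s + 24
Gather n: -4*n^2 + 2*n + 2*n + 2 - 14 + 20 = -4*n^2 + 4*n + 8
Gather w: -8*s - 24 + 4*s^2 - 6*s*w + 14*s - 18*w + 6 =4*s^2 + 6*s + w*(-6*s - 18) - 18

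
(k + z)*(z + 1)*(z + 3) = k*z^2 + 4*k*z + 3*k + z^3 + 4*z^2 + 3*z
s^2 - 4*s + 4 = (s - 2)^2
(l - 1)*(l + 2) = l^2 + l - 2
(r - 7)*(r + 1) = r^2 - 6*r - 7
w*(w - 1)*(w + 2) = w^3 + w^2 - 2*w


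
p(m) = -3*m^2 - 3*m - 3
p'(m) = -6*m - 3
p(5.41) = -107.03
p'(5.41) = -35.46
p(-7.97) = -169.65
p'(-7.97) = 44.82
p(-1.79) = -7.24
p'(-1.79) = 7.74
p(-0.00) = -3.00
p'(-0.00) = -3.00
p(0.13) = -3.44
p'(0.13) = -3.78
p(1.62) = -15.73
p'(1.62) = -12.72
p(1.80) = -18.12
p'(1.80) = -13.80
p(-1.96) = -8.64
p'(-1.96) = 8.76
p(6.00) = -129.00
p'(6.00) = -39.00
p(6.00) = -129.00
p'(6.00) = -39.00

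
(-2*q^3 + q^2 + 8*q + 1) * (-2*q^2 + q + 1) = 4*q^5 - 4*q^4 - 17*q^3 + 7*q^2 + 9*q + 1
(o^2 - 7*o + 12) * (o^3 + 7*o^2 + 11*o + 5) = o^5 - 26*o^3 + 12*o^2 + 97*o + 60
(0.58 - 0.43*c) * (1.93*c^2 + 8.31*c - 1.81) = -0.8299*c^3 - 2.4539*c^2 + 5.5981*c - 1.0498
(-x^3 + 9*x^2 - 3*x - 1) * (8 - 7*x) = 7*x^4 - 71*x^3 + 93*x^2 - 17*x - 8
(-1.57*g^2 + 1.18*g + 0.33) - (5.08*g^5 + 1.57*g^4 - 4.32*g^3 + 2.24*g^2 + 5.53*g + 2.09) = -5.08*g^5 - 1.57*g^4 + 4.32*g^3 - 3.81*g^2 - 4.35*g - 1.76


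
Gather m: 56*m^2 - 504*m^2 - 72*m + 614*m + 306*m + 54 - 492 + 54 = -448*m^2 + 848*m - 384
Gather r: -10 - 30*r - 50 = -30*r - 60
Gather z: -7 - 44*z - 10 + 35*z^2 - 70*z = 35*z^2 - 114*z - 17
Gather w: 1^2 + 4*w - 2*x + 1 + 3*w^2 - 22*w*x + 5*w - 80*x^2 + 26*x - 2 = 3*w^2 + w*(9 - 22*x) - 80*x^2 + 24*x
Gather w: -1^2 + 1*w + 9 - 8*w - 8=-7*w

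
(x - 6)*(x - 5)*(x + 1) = x^3 - 10*x^2 + 19*x + 30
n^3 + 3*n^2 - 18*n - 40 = (n - 4)*(n + 2)*(n + 5)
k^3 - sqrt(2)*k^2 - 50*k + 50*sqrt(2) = (k - 5*sqrt(2))*(k - sqrt(2))*(k + 5*sqrt(2))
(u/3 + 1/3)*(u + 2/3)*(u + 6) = u^3/3 + 23*u^2/9 + 32*u/9 + 4/3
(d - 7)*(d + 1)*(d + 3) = d^3 - 3*d^2 - 25*d - 21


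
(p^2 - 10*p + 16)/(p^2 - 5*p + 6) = (p - 8)/(p - 3)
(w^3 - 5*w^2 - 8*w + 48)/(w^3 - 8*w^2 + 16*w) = (w + 3)/w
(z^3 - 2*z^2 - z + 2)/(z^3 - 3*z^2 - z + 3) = (z - 2)/(z - 3)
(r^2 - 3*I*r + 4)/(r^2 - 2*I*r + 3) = (r - 4*I)/(r - 3*I)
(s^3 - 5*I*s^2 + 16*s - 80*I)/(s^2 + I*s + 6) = (s^3 - 5*I*s^2 + 16*s - 80*I)/(s^2 + I*s + 6)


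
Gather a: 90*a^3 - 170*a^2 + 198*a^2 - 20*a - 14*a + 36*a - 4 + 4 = 90*a^3 + 28*a^2 + 2*a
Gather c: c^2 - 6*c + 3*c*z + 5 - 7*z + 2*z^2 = c^2 + c*(3*z - 6) + 2*z^2 - 7*z + 5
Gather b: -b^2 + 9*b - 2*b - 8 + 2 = -b^2 + 7*b - 6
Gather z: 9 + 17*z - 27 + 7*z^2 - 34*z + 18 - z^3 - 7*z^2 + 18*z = -z^3 + z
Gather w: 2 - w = 2 - w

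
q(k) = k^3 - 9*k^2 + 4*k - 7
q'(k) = 3*k^2 - 18*k + 4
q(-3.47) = -171.03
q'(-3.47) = 102.58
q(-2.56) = -93.00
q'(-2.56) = 69.74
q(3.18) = -53.13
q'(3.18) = -22.90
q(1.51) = -18.04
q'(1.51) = -16.34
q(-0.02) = -7.08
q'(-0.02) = 4.36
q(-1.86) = -52.01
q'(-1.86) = 47.86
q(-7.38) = -928.65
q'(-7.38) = 300.23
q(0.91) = -10.06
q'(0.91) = -9.90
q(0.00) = -7.00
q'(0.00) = 4.00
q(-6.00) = -571.00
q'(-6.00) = 220.00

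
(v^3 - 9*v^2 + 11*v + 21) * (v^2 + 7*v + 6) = v^5 - 2*v^4 - 46*v^3 + 44*v^2 + 213*v + 126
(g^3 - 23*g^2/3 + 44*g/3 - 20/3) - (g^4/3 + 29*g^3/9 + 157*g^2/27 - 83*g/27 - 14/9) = -g^4/3 - 20*g^3/9 - 364*g^2/27 + 479*g/27 - 46/9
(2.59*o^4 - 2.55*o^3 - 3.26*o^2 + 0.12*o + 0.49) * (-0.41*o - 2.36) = -1.0619*o^5 - 5.0669*o^4 + 7.3546*o^3 + 7.6444*o^2 - 0.4841*o - 1.1564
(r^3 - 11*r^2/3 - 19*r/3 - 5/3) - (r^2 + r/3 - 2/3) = r^3 - 14*r^2/3 - 20*r/3 - 1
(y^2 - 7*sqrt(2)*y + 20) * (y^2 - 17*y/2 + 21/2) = y^4 - 7*sqrt(2)*y^3 - 17*y^3/2 + 61*y^2/2 + 119*sqrt(2)*y^2/2 - 170*y - 147*sqrt(2)*y/2 + 210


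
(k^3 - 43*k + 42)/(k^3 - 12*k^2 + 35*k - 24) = (k^2 + k - 42)/(k^2 - 11*k + 24)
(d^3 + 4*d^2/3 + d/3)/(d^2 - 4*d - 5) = d*(3*d + 1)/(3*(d - 5))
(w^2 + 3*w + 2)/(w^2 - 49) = (w^2 + 3*w + 2)/(w^2 - 49)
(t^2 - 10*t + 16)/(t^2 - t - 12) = (-t^2 + 10*t - 16)/(-t^2 + t + 12)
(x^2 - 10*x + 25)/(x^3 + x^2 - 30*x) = (x - 5)/(x*(x + 6))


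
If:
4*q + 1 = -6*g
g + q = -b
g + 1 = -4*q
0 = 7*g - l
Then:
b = 1/4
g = 0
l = 0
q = -1/4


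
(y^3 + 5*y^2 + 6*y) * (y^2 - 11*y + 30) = y^5 - 6*y^4 - 19*y^3 + 84*y^2 + 180*y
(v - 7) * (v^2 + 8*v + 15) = v^3 + v^2 - 41*v - 105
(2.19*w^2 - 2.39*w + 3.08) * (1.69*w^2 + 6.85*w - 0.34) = 3.7011*w^4 + 10.9624*w^3 - 11.9109*w^2 + 21.9106*w - 1.0472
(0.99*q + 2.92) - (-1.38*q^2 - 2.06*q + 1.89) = 1.38*q^2 + 3.05*q + 1.03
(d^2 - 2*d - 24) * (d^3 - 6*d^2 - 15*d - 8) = d^5 - 8*d^4 - 27*d^3 + 166*d^2 + 376*d + 192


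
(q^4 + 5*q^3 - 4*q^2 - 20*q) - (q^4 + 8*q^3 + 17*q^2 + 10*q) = -3*q^3 - 21*q^2 - 30*q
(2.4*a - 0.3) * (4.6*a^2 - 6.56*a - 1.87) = 11.04*a^3 - 17.124*a^2 - 2.52*a + 0.561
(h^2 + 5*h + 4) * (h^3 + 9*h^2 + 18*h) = h^5 + 14*h^4 + 67*h^3 + 126*h^2 + 72*h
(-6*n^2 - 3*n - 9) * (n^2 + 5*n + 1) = -6*n^4 - 33*n^3 - 30*n^2 - 48*n - 9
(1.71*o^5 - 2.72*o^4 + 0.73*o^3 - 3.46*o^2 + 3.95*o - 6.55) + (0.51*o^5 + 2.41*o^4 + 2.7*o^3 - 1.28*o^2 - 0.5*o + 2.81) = 2.22*o^5 - 0.31*o^4 + 3.43*o^3 - 4.74*o^2 + 3.45*o - 3.74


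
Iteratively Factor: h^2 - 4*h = (h)*(h - 4)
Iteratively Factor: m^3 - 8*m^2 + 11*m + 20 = (m - 5)*(m^2 - 3*m - 4) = (m - 5)*(m - 4)*(m + 1)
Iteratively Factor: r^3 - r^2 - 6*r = (r)*(r^2 - r - 6) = r*(r - 3)*(r + 2)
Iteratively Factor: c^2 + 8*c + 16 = (c + 4)*(c + 4)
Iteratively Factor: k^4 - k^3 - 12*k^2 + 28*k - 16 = (k - 2)*(k^3 + k^2 - 10*k + 8) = (k - 2)^2*(k^2 + 3*k - 4) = (k - 2)^2*(k - 1)*(k + 4)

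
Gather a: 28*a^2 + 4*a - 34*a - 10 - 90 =28*a^2 - 30*a - 100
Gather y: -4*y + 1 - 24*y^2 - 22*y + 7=-24*y^2 - 26*y + 8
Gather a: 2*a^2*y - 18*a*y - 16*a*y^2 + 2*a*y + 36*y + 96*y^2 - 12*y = 2*a^2*y + a*(-16*y^2 - 16*y) + 96*y^2 + 24*y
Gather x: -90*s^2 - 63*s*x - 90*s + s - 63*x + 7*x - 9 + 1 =-90*s^2 - 89*s + x*(-63*s - 56) - 8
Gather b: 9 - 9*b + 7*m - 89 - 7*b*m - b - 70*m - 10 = b*(-7*m - 10) - 63*m - 90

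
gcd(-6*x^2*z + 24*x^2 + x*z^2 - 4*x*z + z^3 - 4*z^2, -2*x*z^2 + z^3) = 2*x - z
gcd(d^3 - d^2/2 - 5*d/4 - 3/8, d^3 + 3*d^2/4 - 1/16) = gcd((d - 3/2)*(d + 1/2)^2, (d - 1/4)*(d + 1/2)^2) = d^2 + d + 1/4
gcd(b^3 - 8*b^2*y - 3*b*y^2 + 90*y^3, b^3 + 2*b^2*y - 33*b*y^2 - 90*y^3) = -b^2 + 3*b*y + 18*y^2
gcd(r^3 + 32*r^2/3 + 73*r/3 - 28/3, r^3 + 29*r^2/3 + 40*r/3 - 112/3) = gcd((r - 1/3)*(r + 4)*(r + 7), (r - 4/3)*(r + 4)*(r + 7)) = r^2 + 11*r + 28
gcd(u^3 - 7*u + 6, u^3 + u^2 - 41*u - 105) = u + 3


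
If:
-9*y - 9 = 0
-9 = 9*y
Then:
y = -1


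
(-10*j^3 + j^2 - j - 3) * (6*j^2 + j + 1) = -60*j^5 - 4*j^4 - 15*j^3 - 18*j^2 - 4*j - 3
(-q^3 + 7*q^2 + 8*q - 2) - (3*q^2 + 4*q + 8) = -q^3 + 4*q^2 + 4*q - 10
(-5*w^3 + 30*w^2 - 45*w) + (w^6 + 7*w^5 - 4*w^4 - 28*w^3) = w^6 + 7*w^5 - 4*w^4 - 33*w^3 + 30*w^2 - 45*w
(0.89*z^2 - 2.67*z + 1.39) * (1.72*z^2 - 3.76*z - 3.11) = 1.5308*z^4 - 7.9388*z^3 + 9.6621*z^2 + 3.0773*z - 4.3229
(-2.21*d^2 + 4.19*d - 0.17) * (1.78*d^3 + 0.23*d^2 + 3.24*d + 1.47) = -3.9338*d^5 + 6.9499*d^4 - 6.4993*d^3 + 10.2878*d^2 + 5.6085*d - 0.2499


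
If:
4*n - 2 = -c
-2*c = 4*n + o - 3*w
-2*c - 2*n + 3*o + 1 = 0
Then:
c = 2*w - 4/3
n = 5/6 - w/2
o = w - 2/3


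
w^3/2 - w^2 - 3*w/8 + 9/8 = (w/2 + 1/2)*(w - 3/2)^2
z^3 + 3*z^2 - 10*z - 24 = (z - 3)*(z + 2)*(z + 4)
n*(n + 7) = n^2 + 7*n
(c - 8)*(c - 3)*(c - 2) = c^3 - 13*c^2 + 46*c - 48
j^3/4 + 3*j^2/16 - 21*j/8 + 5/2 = (j/4 + 1)*(j - 2)*(j - 5/4)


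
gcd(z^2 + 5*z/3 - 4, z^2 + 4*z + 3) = z + 3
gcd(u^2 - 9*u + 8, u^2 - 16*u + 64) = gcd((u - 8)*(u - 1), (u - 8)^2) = u - 8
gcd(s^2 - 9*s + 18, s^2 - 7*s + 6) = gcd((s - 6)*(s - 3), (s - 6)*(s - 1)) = s - 6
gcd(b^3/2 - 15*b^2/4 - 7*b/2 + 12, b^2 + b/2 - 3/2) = 1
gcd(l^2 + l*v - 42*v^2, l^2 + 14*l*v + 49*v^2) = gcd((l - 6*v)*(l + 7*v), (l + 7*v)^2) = l + 7*v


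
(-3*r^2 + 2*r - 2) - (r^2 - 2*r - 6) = -4*r^2 + 4*r + 4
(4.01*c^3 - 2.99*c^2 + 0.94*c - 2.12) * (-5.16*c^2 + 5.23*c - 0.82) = -20.6916*c^5 + 36.4007*c^4 - 23.7763*c^3 + 18.3072*c^2 - 11.8584*c + 1.7384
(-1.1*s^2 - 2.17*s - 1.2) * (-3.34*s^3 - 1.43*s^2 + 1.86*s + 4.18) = 3.674*s^5 + 8.8208*s^4 + 5.0651*s^3 - 6.9182*s^2 - 11.3026*s - 5.016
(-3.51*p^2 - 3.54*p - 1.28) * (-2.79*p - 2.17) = 9.7929*p^3 + 17.4933*p^2 + 11.253*p + 2.7776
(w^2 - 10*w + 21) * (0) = 0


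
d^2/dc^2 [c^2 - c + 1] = 2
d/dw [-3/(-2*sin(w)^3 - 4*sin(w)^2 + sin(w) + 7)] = 3*(-6*sin(w)^2 - 8*sin(w) + 1)*cos(w)/(2*sin(w)^3 + 4*sin(w)^2 - sin(w) - 7)^2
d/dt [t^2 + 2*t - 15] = 2*t + 2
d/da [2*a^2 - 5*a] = 4*a - 5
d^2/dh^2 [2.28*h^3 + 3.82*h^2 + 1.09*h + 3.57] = 13.68*h + 7.64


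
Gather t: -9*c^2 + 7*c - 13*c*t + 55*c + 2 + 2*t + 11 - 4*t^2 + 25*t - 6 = -9*c^2 + 62*c - 4*t^2 + t*(27 - 13*c) + 7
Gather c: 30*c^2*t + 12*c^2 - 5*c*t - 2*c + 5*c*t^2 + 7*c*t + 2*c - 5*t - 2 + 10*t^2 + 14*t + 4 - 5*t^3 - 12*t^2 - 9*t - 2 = c^2*(30*t + 12) + c*(5*t^2 + 2*t) - 5*t^3 - 2*t^2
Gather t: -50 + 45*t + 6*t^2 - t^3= -t^3 + 6*t^2 + 45*t - 50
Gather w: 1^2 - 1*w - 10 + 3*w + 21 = 2*w + 12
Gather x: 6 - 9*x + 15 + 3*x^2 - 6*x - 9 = 3*x^2 - 15*x + 12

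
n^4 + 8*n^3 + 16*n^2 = n^2*(n + 4)^2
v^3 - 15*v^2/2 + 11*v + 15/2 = (v - 5)*(v - 3)*(v + 1/2)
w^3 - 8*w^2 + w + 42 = (w - 7)*(w - 3)*(w + 2)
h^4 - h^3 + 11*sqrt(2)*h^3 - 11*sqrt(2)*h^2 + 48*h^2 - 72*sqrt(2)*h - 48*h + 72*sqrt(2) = (h - 1)*(h - sqrt(2))*(h + 6*sqrt(2))^2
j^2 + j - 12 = (j - 3)*(j + 4)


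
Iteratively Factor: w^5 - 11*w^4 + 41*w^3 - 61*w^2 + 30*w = (w - 3)*(w^4 - 8*w^3 + 17*w^2 - 10*w) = (w - 5)*(w - 3)*(w^3 - 3*w^2 + 2*w) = (w - 5)*(w - 3)*(w - 2)*(w^2 - w) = w*(w - 5)*(w - 3)*(w - 2)*(w - 1)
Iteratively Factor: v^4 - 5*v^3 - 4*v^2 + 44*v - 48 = (v - 2)*(v^3 - 3*v^2 - 10*v + 24) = (v - 4)*(v - 2)*(v^2 + v - 6) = (v - 4)*(v - 2)*(v + 3)*(v - 2)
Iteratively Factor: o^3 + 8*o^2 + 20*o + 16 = (o + 4)*(o^2 + 4*o + 4) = (o + 2)*(o + 4)*(o + 2)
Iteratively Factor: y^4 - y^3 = (y)*(y^3 - y^2) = y^2*(y^2 - y) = y^3*(y - 1)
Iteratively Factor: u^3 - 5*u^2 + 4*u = (u)*(u^2 - 5*u + 4) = u*(u - 4)*(u - 1)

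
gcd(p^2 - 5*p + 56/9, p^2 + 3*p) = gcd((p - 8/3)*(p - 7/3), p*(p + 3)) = 1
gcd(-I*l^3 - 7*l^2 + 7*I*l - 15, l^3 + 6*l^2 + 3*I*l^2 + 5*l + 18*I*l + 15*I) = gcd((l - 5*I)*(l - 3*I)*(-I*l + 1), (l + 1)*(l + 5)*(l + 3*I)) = 1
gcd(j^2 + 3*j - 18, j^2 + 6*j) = j + 6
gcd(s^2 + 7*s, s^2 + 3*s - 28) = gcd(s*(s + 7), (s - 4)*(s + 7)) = s + 7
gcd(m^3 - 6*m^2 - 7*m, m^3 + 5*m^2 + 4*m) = m^2 + m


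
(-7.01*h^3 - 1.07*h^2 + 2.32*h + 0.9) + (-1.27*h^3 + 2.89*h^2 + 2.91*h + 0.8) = -8.28*h^3 + 1.82*h^2 + 5.23*h + 1.7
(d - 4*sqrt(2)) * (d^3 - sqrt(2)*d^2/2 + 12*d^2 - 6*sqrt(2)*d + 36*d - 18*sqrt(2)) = d^4 - 9*sqrt(2)*d^3/2 + 12*d^3 - 54*sqrt(2)*d^2 + 40*d^2 - 162*sqrt(2)*d + 48*d + 144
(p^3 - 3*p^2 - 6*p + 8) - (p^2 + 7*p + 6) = p^3 - 4*p^2 - 13*p + 2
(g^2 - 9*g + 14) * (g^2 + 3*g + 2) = g^4 - 6*g^3 - 11*g^2 + 24*g + 28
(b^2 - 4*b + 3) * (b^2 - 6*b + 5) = b^4 - 10*b^3 + 32*b^2 - 38*b + 15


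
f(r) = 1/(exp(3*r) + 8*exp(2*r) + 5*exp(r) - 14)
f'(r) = (-3*exp(3*r) - 16*exp(2*r) - 5*exp(r))/(exp(3*r) + 8*exp(2*r) + 5*exp(r) - 14)^2 = (-3*exp(2*r) - 16*exp(r) - 5)*exp(r)/(exp(3*r) + 8*exp(2*r) + 5*exp(r) - 14)^2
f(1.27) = 0.01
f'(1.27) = -0.02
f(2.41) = 0.00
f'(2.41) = -0.00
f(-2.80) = -0.07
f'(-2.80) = -0.00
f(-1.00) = -0.09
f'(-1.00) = -0.03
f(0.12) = 0.31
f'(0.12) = -2.88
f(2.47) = 0.00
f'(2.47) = -0.00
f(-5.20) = -0.07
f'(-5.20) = -0.00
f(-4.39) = -0.07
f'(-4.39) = -0.00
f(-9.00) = -0.07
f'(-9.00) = 0.00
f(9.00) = 0.00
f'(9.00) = 0.00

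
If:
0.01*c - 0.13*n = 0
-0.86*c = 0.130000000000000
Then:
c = -0.15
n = -0.01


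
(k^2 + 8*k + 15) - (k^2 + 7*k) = k + 15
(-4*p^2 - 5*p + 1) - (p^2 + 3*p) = -5*p^2 - 8*p + 1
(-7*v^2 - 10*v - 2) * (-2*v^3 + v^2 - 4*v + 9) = 14*v^5 + 13*v^4 + 22*v^3 - 25*v^2 - 82*v - 18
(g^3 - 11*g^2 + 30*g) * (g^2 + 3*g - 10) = g^5 - 8*g^4 - 13*g^3 + 200*g^2 - 300*g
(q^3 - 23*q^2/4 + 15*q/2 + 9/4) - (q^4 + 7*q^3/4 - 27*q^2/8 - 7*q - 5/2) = -q^4 - 3*q^3/4 - 19*q^2/8 + 29*q/2 + 19/4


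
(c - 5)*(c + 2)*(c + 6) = c^3 + 3*c^2 - 28*c - 60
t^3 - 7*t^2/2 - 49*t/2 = t*(t - 7)*(t + 7/2)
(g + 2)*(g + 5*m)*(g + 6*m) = g^3 + 11*g^2*m + 2*g^2 + 30*g*m^2 + 22*g*m + 60*m^2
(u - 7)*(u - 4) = u^2 - 11*u + 28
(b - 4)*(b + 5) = b^2 + b - 20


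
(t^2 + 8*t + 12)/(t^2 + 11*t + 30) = (t + 2)/(t + 5)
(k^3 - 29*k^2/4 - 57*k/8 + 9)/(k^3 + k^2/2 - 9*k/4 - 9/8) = (4*k^2 - 35*k + 24)/(4*k^2 - 4*k - 3)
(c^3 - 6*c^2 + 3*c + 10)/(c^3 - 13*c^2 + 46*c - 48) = (c^2 - 4*c - 5)/(c^2 - 11*c + 24)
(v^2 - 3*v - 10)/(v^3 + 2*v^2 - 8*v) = (v^2 - 3*v - 10)/(v*(v^2 + 2*v - 8))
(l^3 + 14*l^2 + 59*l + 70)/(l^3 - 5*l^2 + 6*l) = (l^3 + 14*l^2 + 59*l + 70)/(l*(l^2 - 5*l + 6))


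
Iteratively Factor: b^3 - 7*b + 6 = (b + 3)*(b^2 - 3*b + 2) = (b - 2)*(b + 3)*(b - 1)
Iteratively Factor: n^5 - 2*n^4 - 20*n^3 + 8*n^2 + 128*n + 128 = (n + 2)*(n^4 - 4*n^3 - 12*n^2 + 32*n + 64) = (n - 4)*(n + 2)*(n^3 - 12*n - 16) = (n - 4)*(n + 2)^2*(n^2 - 2*n - 8) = (n - 4)^2*(n + 2)^2*(n + 2)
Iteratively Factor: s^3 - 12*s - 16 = (s - 4)*(s^2 + 4*s + 4) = (s - 4)*(s + 2)*(s + 2)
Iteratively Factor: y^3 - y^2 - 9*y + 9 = (y + 3)*(y^2 - 4*y + 3) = (y - 3)*(y + 3)*(y - 1)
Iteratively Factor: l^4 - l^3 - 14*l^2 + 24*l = (l)*(l^3 - l^2 - 14*l + 24) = l*(l - 3)*(l^2 + 2*l - 8) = l*(l - 3)*(l - 2)*(l + 4)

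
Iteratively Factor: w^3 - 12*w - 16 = (w + 2)*(w^2 - 2*w - 8) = (w + 2)^2*(w - 4)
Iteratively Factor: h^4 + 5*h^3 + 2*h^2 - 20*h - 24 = (h + 2)*(h^3 + 3*h^2 - 4*h - 12) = (h - 2)*(h + 2)*(h^2 + 5*h + 6) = (h - 2)*(h + 2)*(h + 3)*(h + 2)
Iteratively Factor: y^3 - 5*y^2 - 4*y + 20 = (y - 2)*(y^2 - 3*y - 10) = (y - 2)*(y + 2)*(y - 5)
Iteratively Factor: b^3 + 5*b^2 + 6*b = (b + 3)*(b^2 + 2*b) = (b + 2)*(b + 3)*(b)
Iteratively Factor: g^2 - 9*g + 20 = (g - 5)*(g - 4)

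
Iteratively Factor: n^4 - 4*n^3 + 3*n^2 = (n - 1)*(n^3 - 3*n^2) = n*(n - 1)*(n^2 - 3*n) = n^2*(n - 1)*(n - 3)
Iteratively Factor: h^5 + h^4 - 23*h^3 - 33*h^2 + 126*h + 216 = (h + 3)*(h^4 - 2*h^3 - 17*h^2 + 18*h + 72) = (h + 2)*(h + 3)*(h^3 - 4*h^2 - 9*h + 36) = (h - 4)*(h + 2)*(h + 3)*(h^2 - 9) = (h - 4)*(h - 3)*(h + 2)*(h + 3)*(h + 3)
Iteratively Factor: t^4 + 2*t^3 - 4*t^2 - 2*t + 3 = (t + 3)*(t^3 - t^2 - t + 1) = (t - 1)*(t + 3)*(t^2 - 1) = (t - 1)^2*(t + 3)*(t + 1)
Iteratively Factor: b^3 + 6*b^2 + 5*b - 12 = (b - 1)*(b^2 + 7*b + 12) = (b - 1)*(b + 3)*(b + 4)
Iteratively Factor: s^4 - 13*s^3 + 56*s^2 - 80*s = (s - 5)*(s^3 - 8*s^2 + 16*s) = (s - 5)*(s - 4)*(s^2 - 4*s) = s*(s - 5)*(s - 4)*(s - 4)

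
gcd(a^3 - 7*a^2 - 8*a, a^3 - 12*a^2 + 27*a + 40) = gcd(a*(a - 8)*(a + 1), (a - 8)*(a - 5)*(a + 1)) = a^2 - 7*a - 8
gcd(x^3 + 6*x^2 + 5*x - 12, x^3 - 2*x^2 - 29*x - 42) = x + 3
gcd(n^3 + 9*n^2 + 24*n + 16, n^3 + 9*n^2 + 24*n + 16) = n^3 + 9*n^2 + 24*n + 16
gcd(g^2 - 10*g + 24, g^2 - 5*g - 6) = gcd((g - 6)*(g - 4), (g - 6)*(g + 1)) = g - 6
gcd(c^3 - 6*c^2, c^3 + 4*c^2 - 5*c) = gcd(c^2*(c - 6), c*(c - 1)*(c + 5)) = c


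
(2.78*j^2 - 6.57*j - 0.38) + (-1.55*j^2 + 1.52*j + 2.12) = 1.23*j^2 - 5.05*j + 1.74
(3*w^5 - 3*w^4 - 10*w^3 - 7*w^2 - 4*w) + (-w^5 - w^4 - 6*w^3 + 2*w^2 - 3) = 2*w^5 - 4*w^4 - 16*w^3 - 5*w^2 - 4*w - 3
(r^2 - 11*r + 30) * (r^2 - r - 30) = r^4 - 12*r^3 + 11*r^2 + 300*r - 900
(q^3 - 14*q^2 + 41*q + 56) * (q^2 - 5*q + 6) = q^5 - 19*q^4 + 117*q^3 - 233*q^2 - 34*q + 336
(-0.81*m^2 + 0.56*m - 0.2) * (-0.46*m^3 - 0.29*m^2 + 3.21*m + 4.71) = 0.3726*m^5 - 0.0227000000000001*m^4 - 2.6705*m^3 - 1.9595*m^2 + 1.9956*m - 0.942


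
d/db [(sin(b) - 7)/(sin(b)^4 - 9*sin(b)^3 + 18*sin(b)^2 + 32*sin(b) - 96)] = (-3*sin(b)^3 + 34*sin(b)^2 - 71*sin(b) - 32)*cos(b)/((sin(b) - 4)^3*(sin(b) - 3)^2*(sin(b) + 2)^2)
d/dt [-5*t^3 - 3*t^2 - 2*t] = -15*t^2 - 6*t - 2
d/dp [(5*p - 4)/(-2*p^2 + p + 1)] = (-10*p^2 + 5*p + (4*p - 1)*(5*p - 4) + 5)/(-2*p^2 + p + 1)^2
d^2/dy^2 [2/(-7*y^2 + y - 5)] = 4*(49*y^2 - 7*y - (14*y - 1)^2 + 35)/(7*y^2 - y + 5)^3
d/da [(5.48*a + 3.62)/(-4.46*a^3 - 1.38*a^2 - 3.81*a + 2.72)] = (48.8816*a^3 + 55.998*a^2 + 9.9912*a + 28.6978)/(19.8916*a^6 + 12.3096*a^5 + 35.8896*a^4 - 13.7468*a^3 + 7.0089*a^2 - 20.7264*a + 7.3984)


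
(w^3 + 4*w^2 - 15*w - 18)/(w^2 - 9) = (w^2 + 7*w + 6)/(w + 3)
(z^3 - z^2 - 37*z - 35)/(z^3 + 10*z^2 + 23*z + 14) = (z^2 - 2*z - 35)/(z^2 + 9*z + 14)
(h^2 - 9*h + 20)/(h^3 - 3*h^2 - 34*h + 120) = 1/(h + 6)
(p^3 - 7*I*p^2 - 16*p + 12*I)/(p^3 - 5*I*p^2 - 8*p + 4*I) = (p - 3*I)/(p - I)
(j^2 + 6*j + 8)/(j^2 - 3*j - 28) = (j + 2)/(j - 7)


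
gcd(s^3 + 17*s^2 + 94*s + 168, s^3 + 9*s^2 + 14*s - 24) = s^2 + 10*s + 24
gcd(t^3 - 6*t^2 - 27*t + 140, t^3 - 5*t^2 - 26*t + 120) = t^2 + t - 20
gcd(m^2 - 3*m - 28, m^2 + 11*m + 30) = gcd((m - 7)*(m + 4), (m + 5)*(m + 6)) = 1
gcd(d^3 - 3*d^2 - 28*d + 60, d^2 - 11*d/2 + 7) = d - 2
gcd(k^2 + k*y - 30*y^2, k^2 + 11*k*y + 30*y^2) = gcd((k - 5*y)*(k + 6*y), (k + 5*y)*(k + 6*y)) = k + 6*y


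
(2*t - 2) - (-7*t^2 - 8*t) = 7*t^2 + 10*t - 2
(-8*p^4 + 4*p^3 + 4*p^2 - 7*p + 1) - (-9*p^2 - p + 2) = -8*p^4 + 4*p^3 + 13*p^2 - 6*p - 1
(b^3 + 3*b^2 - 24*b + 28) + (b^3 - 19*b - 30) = 2*b^3 + 3*b^2 - 43*b - 2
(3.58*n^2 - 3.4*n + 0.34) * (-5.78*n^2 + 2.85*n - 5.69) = -20.6924*n^4 + 29.855*n^3 - 32.0254*n^2 + 20.315*n - 1.9346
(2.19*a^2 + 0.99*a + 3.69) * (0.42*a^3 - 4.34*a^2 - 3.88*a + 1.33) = 0.9198*a^5 - 9.0888*a^4 - 11.244*a^3 - 16.9431*a^2 - 13.0005*a + 4.9077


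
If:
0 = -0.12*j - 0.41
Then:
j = -3.42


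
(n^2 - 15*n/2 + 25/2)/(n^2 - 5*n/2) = (n - 5)/n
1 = 1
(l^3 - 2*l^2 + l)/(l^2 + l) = (l^2 - 2*l + 1)/(l + 1)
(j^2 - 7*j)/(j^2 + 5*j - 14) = j*(j - 7)/(j^2 + 5*j - 14)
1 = 1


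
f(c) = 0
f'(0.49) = 0.00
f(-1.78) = 0.00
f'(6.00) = 0.00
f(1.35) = 0.00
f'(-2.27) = 0.00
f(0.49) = 0.00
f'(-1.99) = 0.00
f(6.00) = 0.00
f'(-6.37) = 0.00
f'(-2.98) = 0.00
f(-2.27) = 0.00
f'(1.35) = 0.00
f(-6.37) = 0.00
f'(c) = 0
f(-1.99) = 0.00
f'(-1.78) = 0.00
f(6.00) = 0.00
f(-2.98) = 0.00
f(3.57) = 0.00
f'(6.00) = 0.00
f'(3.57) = 0.00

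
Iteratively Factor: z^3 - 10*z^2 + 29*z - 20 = (z - 5)*(z^2 - 5*z + 4) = (z - 5)*(z - 1)*(z - 4)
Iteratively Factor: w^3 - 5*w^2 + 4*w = (w - 4)*(w^2 - w) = w*(w - 4)*(w - 1)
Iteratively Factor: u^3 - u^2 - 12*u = (u + 3)*(u^2 - 4*u) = u*(u + 3)*(u - 4)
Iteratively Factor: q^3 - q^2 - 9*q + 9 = (q - 3)*(q^2 + 2*q - 3) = (q - 3)*(q + 3)*(q - 1)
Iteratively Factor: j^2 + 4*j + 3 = (j + 1)*(j + 3)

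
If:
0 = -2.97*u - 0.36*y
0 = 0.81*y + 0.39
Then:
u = 0.06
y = -0.48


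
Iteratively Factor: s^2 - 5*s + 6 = (s - 3)*(s - 2)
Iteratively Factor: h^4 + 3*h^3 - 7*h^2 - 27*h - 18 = (h + 2)*(h^3 + h^2 - 9*h - 9) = (h + 1)*(h + 2)*(h^2 - 9) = (h - 3)*(h + 1)*(h + 2)*(h + 3)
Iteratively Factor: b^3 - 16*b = (b - 4)*(b^2 + 4*b) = b*(b - 4)*(b + 4)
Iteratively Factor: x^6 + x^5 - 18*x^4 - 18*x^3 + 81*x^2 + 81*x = (x + 3)*(x^5 - 2*x^4 - 12*x^3 + 18*x^2 + 27*x) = x*(x + 3)*(x^4 - 2*x^3 - 12*x^2 + 18*x + 27) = x*(x - 3)*(x + 3)*(x^3 + x^2 - 9*x - 9) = x*(x - 3)^2*(x + 3)*(x^2 + 4*x + 3) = x*(x - 3)^2*(x + 1)*(x + 3)*(x + 3)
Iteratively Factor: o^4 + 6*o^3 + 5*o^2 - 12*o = (o + 4)*(o^3 + 2*o^2 - 3*o) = (o - 1)*(o + 4)*(o^2 + 3*o) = o*(o - 1)*(o + 4)*(o + 3)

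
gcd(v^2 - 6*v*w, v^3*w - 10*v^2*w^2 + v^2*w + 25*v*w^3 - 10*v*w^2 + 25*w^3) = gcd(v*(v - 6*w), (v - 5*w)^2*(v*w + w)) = 1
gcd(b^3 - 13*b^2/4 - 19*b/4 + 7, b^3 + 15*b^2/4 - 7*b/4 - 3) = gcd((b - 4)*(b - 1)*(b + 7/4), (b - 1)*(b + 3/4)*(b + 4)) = b - 1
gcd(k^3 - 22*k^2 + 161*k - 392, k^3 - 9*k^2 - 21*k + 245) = k^2 - 14*k + 49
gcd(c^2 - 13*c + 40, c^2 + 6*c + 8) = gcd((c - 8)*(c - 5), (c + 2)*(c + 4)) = 1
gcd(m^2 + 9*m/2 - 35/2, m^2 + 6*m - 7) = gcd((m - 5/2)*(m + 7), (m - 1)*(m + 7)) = m + 7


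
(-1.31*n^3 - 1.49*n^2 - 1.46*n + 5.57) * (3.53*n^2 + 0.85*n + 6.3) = -4.6243*n^5 - 6.3732*n^4 - 14.6733*n^3 + 9.0341*n^2 - 4.4635*n + 35.091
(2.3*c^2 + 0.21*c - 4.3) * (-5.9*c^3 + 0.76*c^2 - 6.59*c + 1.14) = -13.57*c^5 + 0.509*c^4 + 10.3726*c^3 - 2.0299*c^2 + 28.5764*c - 4.902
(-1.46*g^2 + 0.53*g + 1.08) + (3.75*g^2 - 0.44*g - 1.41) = 2.29*g^2 + 0.09*g - 0.33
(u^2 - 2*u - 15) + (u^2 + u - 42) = 2*u^2 - u - 57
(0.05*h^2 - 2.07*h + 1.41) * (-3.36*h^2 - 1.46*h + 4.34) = -0.168*h^4 + 6.8822*h^3 - 1.4984*h^2 - 11.0424*h + 6.1194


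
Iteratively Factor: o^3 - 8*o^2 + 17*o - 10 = (o - 1)*(o^2 - 7*o + 10) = (o - 5)*(o - 1)*(o - 2)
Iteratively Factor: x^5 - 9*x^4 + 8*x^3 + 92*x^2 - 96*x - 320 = (x - 4)*(x^4 - 5*x^3 - 12*x^2 + 44*x + 80) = (x - 4)^2*(x^3 - x^2 - 16*x - 20) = (x - 5)*(x - 4)^2*(x^2 + 4*x + 4) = (x - 5)*(x - 4)^2*(x + 2)*(x + 2)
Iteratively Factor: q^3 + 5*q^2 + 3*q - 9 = (q + 3)*(q^2 + 2*q - 3) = (q - 1)*(q + 3)*(q + 3)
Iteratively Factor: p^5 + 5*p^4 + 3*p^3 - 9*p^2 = (p)*(p^4 + 5*p^3 + 3*p^2 - 9*p) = p*(p - 1)*(p^3 + 6*p^2 + 9*p) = p*(p - 1)*(p + 3)*(p^2 + 3*p) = p^2*(p - 1)*(p + 3)*(p + 3)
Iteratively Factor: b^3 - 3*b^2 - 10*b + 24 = (b - 4)*(b^2 + b - 6) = (b - 4)*(b + 3)*(b - 2)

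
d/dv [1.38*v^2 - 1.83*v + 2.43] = 2.76*v - 1.83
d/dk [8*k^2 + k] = 16*k + 1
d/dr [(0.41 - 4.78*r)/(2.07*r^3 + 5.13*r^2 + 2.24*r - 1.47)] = (19.7892*r^3 + 21.9753*r^2 - 4.2066*r + 6.1082)/(4.2849*r^6 + 21.2382*r^5 + 35.5905*r^4 + 16.8966*r^3 - 10.0646*r^2 - 6.5856*r + 2.1609)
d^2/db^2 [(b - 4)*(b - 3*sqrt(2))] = 2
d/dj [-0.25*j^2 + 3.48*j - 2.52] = 3.48 - 0.5*j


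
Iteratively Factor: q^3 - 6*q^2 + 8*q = (q - 2)*(q^2 - 4*q) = q*(q - 2)*(q - 4)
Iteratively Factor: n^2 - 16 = (n + 4)*(n - 4)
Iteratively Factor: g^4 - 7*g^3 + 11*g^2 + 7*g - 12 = (g + 1)*(g^3 - 8*g^2 + 19*g - 12) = (g - 3)*(g + 1)*(g^2 - 5*g + 4) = (g - 3)*(g - 1)*(g + 1)*(g - 4)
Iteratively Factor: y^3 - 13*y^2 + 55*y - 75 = (y - 5)*(y^2 - 8*y + 15) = (y - 5)^2*(y - 3)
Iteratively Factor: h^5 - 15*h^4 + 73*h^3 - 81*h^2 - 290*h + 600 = (h - 4)*(h^4 - 11*h^3 + 29*h^2 + 35*h - 150) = (h - 4)*(h + 2)*(h^3 - 13*h^2 + 55*h - 75) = (h - 4)*(h - 3)*(h + 2)*(h^2 - 10*h + 25) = (h - 5)*(h - 4)*(h - 3)*(h + 2)*(h - 5)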